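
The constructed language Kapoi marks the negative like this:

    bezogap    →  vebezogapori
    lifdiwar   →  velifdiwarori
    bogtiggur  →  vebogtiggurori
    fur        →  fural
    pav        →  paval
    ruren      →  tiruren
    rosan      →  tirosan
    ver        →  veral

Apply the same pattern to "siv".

ver and bogtiggur both end in -r yet inflect differently (veral, vebogtiggurori), so the final letter is not what conditions the rule; the number of vowels is.
"siv" has 1 vowel. The stems with 1 vowel (ver → veral, fur → fural, pav → paval) add -al.
The other patterns: stems with 2 vowels add the prefix ti-; stems with 3 vowels add ve- … -ori around the stem.
So siv → sival.

sival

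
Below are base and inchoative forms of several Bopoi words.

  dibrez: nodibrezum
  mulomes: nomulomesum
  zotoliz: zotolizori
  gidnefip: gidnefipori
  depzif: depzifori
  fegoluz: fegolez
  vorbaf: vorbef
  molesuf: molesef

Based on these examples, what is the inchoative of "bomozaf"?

bomozef

"bomozaf" has last vowel 'a'. The one such stem in the data (vorbaf → vorbef) changes the last vowel to 'e' (as do fegoluz, molesuf), so the same rule applies.
The other patterns: stems whose last vowel is 'e' add no- … -um around the stem; stems whose last vowel is 'i' add -ori.
So bomozaf → bomozef.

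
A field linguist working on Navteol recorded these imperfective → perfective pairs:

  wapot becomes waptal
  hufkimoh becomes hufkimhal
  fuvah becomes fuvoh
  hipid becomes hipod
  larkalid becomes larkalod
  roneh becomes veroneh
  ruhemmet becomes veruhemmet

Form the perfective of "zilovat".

hufkimoh and fuvah both end in -h yet inflect differently (hufkimhal, fuvoh), so the final letter is not what conditions the rule; the last vowel is.
"zilovat" has last vowel 'a'. The one such stem in the data (fuvah → fuvoh) changes the last vowel to 'o' (as do hipid, larkalid), so the same rule applies.
So zilovat → zilovot.

zilovot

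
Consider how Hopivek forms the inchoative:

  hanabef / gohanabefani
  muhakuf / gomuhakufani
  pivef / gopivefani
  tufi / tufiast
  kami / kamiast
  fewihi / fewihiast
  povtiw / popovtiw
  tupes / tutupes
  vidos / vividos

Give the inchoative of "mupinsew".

mumupinsew

tufi and povtiw both have last vowel 'i' yet inflect differently (tufiast, popovtiw), so the last vowel is not what conditions the rule; the final letter is.
"mupinsew" ends in -w. The one such stem in the data (povtiw → popovtiw) repeats the first consonant+vowel as a prefix (as do tupes, vidos), so the same rule applies.
The other patterns: stems ending in -f add go- … -ani around the stem; stems ending in -i add -ast.
So mupinsew → mumupinsew.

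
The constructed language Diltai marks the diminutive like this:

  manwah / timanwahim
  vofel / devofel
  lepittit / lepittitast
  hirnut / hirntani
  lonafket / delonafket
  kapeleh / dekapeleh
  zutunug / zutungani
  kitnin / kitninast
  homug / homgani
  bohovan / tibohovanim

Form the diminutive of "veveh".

lonafket and hirnut both end in -t yet inflect differently (delonafket, hirntani), so the final letter is not what conditions the rule; the last vowel is.
"veveh" has last vowel 'e'. The stems whose last vowel is 'e' (lonafket → delonafket, kapeleh → dekapeleh, vofel → devofel) add the prefix de-.
The other patterns: stems whose last vowel is 'u' delete the last vowel and add -ani; stems whose last vowel is 'a' add ti- … -im around the stem; stems whose last vowel is 'i' add -ast.
So veveh → deveveh.

deveveh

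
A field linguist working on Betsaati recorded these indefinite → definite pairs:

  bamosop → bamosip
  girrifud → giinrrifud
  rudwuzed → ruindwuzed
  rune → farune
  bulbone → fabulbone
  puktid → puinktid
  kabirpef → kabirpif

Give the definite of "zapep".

zapip

rudwuzed and bulbone both have last vowel 'e' yet inflect differently (ruindwuzed, fabulbone), so the last vowel is not what conditions the rule; the final letter is.
"zapep" ends in -p. The one such stem in the data (bamosop → bamosip) changes the last vowel to 'i' (as does kabirpef), so the same rule applies.
So zapep → zapip.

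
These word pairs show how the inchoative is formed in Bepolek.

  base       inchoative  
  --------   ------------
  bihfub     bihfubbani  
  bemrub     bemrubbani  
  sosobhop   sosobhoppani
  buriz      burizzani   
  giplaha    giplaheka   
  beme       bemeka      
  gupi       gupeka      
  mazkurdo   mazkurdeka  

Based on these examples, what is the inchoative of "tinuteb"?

buriz and gupi both have last vowel 'i' yet inflect differently (burizzani, gupeka), so the last vowel is not what conditions the rule; whether the stem ends in a vowel or a consonant is.
"tinuteb" ends in a consonant. The stems ending in a consonant (bihfub → bihfubbani, bemrub → bemrubbani, sosobhop → sosobhoppani) double the final consonant and add -ani.
So tinuteb → tinutebbani.

tinutebbani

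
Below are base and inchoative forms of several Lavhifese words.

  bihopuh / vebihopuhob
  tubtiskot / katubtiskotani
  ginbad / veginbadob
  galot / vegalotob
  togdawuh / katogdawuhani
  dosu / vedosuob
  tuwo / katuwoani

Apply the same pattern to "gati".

togdawuh and bihopuh both end in -h yet inflect differently (katogdawuhani, vebihopuhob), so the final letter is not what conditions the rule; the first letter is.
"gati" begins with g-. The stems beginning with g- (galot → vegalotob, ginbad → veginbadob) add ve- … -ob around the stem.
The other pattern: stems beginning with t- add ka- … -ani around the stem.
So gati → vegatiob.

vegatiob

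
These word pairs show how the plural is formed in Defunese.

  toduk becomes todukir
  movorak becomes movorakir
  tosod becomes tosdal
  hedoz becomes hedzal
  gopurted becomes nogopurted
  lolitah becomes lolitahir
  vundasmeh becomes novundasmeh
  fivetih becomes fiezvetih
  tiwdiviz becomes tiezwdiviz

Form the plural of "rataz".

gopurted and tosod both end in -d yet inflect differently (nogopurted, tosdal), so the final letter is not what conditions the rule; the last vowel is.
"rataz" has last vowel 'a'. The stems whose last vowel is 'a' (movorak → movorakir, lolitah → lolitahir) add -ir.
So rataz → ratazir.

ratazir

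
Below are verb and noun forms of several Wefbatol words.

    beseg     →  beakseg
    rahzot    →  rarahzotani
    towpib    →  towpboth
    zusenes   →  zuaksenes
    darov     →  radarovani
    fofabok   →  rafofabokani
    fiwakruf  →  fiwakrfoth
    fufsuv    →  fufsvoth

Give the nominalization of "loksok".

raloksokani

"loksok" has last vowel 'o'. The stems whose last vowel is 'o' (fofabok → rafofabokani, rahzot → rarahzotani, darov → radarovani) add ra- … -ani around the stem.
The other patterns: stems whose last vowel is 'e' insert -ak- after the first vowel; stems whose last vowel is 'i' or 'u' delete the last vowel and add -oth.
So loksok → raloksokani.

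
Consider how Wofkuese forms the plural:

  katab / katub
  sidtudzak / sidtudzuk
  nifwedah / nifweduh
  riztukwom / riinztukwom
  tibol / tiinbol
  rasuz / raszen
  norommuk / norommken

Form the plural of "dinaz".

dinuz

sidtudzak and norommuk both end in -k yet inflect differently (sidtudzuk, norommken), so the final letter is not what conditions the rule; the last vowel is.
"dinaz" has last vowel 'a'. The stems whose last vowel is 'a' (katab → katub, sidtudzak → sidtudzuk, nifwedah → nifweduh) change the last vowel to 'u'.
The other patterns: stems whose last vowel is 'o' insert -in- after the first vowel; stems whose last vowel is 'u' delete the last vowel and add -en.
So dinaz → dinuz.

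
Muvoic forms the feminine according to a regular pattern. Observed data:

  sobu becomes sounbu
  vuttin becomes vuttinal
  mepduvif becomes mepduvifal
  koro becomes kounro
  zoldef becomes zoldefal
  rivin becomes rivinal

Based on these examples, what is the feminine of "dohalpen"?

"dohalpen" ends in a consonant. The stems ending in a consonant (rivin → rivinal, mepduvif → mepduvifal, zoldef → zoldefal) add -al.
So dohalpen → dohalpenal.

dohalpenal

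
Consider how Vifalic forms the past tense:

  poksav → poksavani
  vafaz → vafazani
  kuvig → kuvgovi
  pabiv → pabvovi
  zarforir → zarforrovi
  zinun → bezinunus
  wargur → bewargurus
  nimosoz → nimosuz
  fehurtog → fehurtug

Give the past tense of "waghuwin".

waghuwnovi

"waghuwin" has last vowel 'i'. The stems whose last vowel is 'i' (kuvig → kuvgovi, pabiv → pabvovi, zarforir → zarforrovi) delete the last vowel and add -ovi.
So waghuwin → waghuwnovi.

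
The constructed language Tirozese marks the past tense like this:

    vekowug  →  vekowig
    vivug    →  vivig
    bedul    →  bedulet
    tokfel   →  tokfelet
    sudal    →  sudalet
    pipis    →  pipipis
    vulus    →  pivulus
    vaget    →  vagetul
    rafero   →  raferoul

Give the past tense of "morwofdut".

vekowug and bedul both have last vowel 'u' yet inflect differently (vekowig, bedulet), so the last vowel is not what conditions the rule; the final letter is.
"morwofdut" ends in -t. The one such stem in the data (vaget → vagetul) adds -ul, so the same rule applies.
So morwofdut → morwofdutul.

morwofdutul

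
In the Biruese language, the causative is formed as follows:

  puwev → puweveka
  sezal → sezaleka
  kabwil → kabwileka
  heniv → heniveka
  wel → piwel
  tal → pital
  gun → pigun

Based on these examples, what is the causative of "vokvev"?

"vokvev" has 2 vowels. The stems with 2 vowels (puwev → puweveka, sezal → sezaleka, kabwil → kabwileka) add -eka.
So vokvev → vokveveka.

vokveveka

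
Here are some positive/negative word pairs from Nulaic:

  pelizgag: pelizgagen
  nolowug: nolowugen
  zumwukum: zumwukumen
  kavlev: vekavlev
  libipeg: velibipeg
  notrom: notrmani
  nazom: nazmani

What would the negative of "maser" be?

vemaser

"maser" has last vowel 'e'. The stems whose last vowel is 'e' (kavlev → vekavlev, libipeg → velibipeg) add the prefix ve-.
The other patterns: stems whose last vowel is 'a' or 'u' add -en; stems whose last vowel is 'o' delete the last vowel and add -ani.
So maser → vemaser.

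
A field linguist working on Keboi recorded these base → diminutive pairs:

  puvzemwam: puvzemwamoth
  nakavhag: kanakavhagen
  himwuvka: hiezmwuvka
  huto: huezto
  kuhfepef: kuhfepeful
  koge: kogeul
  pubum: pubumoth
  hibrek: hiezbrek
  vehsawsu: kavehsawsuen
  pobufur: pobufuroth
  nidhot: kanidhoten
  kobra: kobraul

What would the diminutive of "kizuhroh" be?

"kizuhroh" begins with k-. The stems beginning with k- (koge → kogeul, kobra → kobraul, kuhfepef → kuhfepeful) add -ul.
The other patterns: stems beginning with p- add -oth; stems beginning with h- insert -ez- after the first vowel; stems beginning with n- or v- add ka- … -en around the stem.
So kizuhroh → kizuhrohul.

kizuhrohul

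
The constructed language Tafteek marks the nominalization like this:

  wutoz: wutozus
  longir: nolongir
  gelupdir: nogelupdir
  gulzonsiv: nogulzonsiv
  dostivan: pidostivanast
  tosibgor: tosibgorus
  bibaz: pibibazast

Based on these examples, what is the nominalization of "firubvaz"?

pifirubvazast

"firubvaz" has last vowel 'a'. The stems whose last vowel is 'a' (bibaz → pibibazast, dostivan → pidostivanast) add pi- … -ast around the stem.
So firubvaz → pifirubvazast.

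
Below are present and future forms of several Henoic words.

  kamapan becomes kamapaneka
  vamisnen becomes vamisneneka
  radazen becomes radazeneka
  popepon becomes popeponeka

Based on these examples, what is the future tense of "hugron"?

Every pair shown (kamapan → kamapaneka, vamisnen → vamisneneka, radazen → radazeneka, …) follows the same rule: add -eka.
So hugron → hugroneka.

hugroneka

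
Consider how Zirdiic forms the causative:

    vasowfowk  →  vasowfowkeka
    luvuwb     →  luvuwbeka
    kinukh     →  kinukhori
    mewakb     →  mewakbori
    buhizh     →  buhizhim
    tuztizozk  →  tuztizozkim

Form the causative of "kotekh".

luvuwb and mewakb both end in -b yet inflect differently (luvuwbeka, mewakbori), so the final letter is not what conditions the rule; the second-to-last letter is.
"kotekh" has second-to-last letter 'k'. The stems whose second-to-last letter is 'k' (kinukh → kinukhori, mewakb → mewakbori) add -ori.
The other patterns: stems whose second-to-last letter is 'w' add -eka; stems whose second-to-last letter is 'z' add -im.
So kotekh → kotekhori.

kotekhori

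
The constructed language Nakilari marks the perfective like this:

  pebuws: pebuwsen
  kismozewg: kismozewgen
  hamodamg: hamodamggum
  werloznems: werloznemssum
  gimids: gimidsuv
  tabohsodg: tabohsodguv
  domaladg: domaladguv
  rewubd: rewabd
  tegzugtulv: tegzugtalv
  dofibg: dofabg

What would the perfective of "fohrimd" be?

kismozewg and hamodamg both end in -g yet inflect differently (kismozewgen, hamodamggum), so the final letter is not what conditions the rule; the second-to-last letter is.
"fohrimd" has second-to-last letter 'm'. The stems whose second-to-last letter is 'm' (hamodamg → hamodamggum, werloznems → werloznemssum) double the final consonant and add -um.
So fohrimd → fohrimddum.

fohrimddum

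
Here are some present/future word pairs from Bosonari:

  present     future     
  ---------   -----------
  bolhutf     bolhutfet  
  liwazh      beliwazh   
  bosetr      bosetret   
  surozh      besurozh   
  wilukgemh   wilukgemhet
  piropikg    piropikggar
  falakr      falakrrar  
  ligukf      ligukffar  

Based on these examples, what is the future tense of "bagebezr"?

bebagebezr

ligukf and bolhutf both end in -f yet inflect differently (ligukffar, bolhutfet), so the final letter is not what conditions the rule; the second-to-last letter is.
"bagebezr" has second-to-last letter 'z'. The stems whose second-to-last letter is 'z' (liwazh → beliwazh, surozh → besurozh) add the prefix be-.
So bagebezr → bebagebezr.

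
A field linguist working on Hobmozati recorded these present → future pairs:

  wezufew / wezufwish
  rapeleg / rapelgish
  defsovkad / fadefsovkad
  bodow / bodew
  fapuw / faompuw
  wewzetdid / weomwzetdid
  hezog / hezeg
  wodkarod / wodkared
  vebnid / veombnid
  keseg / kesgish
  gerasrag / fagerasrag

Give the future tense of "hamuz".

wodkarod and defsovkad both end in -d yet inflect differently (wodkared, fadefsovkad), so the final letter is not what conditions the rule; the last vowel is.
"hamuz" has last vowel 'u'. The one such stem in the data (fapuw → faompuw) inserts -om- after the first vowel (as do vebnid, wewzetdid), so the same rule applies.
So hamuz → haommuz.

haommuz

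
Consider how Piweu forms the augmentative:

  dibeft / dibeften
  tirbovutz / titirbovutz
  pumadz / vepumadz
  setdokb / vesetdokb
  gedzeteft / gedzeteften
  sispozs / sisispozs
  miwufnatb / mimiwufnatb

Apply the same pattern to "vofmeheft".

vofmeheften

tirbovutz and pumadz both end in -z yet inflect differently (titirbovutz, vepumadz), so the final letter is not what conditions the rule; the second-to-last letter is.
"vofmeheft" has second-to-last letter 'f'. The stems whose second-to-last letter is 'f' (dibeft → dibeften, gedzeteft → gedzeteften) add -en.
The other patterns: stems whose second-to-last letter is 't' or 'z' repeat the first consonant+vowel as a prefix; stems whose second-to-last letter is 'd' or 'k' add the prefix ve-.
So vofmeheft → vofmeheften.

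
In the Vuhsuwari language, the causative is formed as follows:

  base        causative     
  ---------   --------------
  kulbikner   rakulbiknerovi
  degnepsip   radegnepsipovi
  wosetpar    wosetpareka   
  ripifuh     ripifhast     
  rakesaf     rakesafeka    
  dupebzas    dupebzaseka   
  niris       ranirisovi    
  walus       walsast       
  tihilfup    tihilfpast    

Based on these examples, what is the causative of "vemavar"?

vemavareka

"vemavar" has last vowel 'a'. The stems whose last vowel is 'a' (dupebzas → dupebzaseka, rakesaf → rakesafeka, wosetpar → wosetpareka) add -eka.
So vemavar → vemavareka.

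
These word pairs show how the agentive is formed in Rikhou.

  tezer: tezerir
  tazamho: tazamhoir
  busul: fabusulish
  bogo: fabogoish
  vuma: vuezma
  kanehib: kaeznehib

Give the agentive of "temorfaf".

"temorfaf" begins with t-. The stems beginning with t- (tezer → tezerir, tazamho → tazamhoir) add -ir.
So temorfaf → temorfafir.

temorfafir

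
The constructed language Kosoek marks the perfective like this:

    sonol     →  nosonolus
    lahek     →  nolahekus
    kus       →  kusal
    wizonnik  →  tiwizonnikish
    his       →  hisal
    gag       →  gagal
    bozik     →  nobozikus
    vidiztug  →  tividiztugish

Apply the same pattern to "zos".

bozik and wizonnik both end in -k yet inflect differently (nobozikus, tiwizonnikish), so the final letter is not what conditions the rule; the number of vowels is.
"zos" has 1 vowel. The stems with 1 vowel (his → hisal, gag → gagal, kus → kusal) add -al.
The other patterns: stems with 2 vowels add no- … -us around the stem; stems with 3 vowels add ti- … -ish around the stem.
So zos → zosal.

zosal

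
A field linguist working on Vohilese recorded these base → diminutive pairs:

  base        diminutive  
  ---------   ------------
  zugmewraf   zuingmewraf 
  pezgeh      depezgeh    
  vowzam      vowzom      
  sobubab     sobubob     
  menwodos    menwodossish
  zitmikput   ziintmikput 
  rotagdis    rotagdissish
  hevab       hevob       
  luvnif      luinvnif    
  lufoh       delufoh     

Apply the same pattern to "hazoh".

luvnif and rotagdis both have last vowel 'i' yet inflect differently (luinvnif, rotagdissish), so the last vowel is not what conditions the rule; the final letter is.
"hazoh" ends in -h. The stems ending in -h (pezgeh → depezgeh, lufoh → delufoh) add the prefix de-.
The other patterns: stems ending in -f or -t insert -in- after the first vowel; stems ending in -s double the final consonant and add -ish; stems ending in -b or -m change the last vowel to 'o'.
So hazoh → dehazoh.

dehazoh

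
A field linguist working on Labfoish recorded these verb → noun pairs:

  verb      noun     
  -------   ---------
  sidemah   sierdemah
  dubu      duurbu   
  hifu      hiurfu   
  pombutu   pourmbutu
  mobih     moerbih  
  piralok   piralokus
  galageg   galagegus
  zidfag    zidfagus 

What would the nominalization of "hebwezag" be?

zidfag and sidemah both have last vowel 'a' yet inflect differently (zidfagus, sierdemah), so the last vowel is not what conditions the rule; the final letter is.
"hebwezag" ends in -g. The stems ending in -g (galageg → galagegus, zidfag → zidfagus) add -us.
The other patterns: stems ending in -h insert -er- after the first vowel; stems ending in -u insert -ur- after the first vowel.
So hebwezag → hebwezagus.

hebwezagus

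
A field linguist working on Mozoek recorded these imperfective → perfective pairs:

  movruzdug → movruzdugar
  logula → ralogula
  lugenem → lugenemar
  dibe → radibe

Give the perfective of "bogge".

dibe and lugenem both have last vowel 'e' yet inflect differently (radibe, lugenemar), so the last vowel is not what conditions the rule; whether the stem ends in a vowel or a consonant is.
"bogge" ends in a vowel. The stems ending in a vowel (dibe → radibe, logula → ralogula) add the prefix ra-.
So bogge → rabogge.

rabogge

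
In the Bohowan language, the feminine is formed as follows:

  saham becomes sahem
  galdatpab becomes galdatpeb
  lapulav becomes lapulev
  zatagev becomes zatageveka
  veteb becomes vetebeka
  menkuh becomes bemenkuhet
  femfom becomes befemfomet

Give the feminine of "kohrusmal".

"kohrusmal" has last vowel 'a'. The stems whose last vowel is 'a' (saham → sahem, galdatpab → galdatpeb, lapulav → lapulev) change the last vowel to 'e'.
The other patterns: stems whose last vowel is 'e' add -eka; stems whose last vowel is 'o' or 'u' add be- … -et around the stem.
So kohrusmal → kohrusmel.

kohrusmel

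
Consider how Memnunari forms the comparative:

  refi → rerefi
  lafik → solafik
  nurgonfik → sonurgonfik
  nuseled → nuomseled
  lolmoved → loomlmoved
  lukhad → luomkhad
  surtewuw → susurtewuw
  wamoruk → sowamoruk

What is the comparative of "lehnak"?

nurgonfik and refi both have last vowel 'i' yet inflect differently (sonurgonfik, rerefi), so the last vowel is not what conditions the rule; the final letter is.
"lehnak" ends in -k. The stems ending in -k (nurgonfik → sonurgonfik, wamoruk → sowamoruk, lafik → solafik) add the prefix so-.
The other patterns: stems ending in -d insert -om- after the first vowel; stems ending in -i or -w repeat the first consonant+vowel as a prefix.
So lehnak → solehnak.

solehnak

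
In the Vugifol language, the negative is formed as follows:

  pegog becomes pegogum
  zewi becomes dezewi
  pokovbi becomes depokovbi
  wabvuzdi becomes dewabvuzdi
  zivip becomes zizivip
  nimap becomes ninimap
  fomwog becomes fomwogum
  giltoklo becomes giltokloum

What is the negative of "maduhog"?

maduhogum

"maduhog" ends in -g. The stems ending in -g (fomwog → fomwogum, pegog → pegogum) add -um.
The other patterns: stems ending in -i add the prefix de-; stems ending in -p repeat the first consonant+vowel as a prefix.
So maduhog → maduhogum.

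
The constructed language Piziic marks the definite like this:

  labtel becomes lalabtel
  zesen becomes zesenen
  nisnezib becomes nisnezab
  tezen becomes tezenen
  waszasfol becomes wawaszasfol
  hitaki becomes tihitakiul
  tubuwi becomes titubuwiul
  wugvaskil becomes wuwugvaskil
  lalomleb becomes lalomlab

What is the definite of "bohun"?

"bohun" ends in -n. The stems ending in -n (tezen → tezenen, zesen → zesenen) add -en.
So bohun → bohunen.

bohunen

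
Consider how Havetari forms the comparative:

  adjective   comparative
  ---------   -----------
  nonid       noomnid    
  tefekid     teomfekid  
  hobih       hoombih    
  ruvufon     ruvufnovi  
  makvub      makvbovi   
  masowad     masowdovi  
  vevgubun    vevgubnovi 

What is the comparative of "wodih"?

nonid and masowad both end in -d yet inflect differently (noomnid, masowdovi), so the final letter is not what conditions the rule; the last vowel is.
"wodih" has last vowel 'i'. The stems whose last vowel is 'i' (nonid → noomnid, tefekid → teomfekid, hobih → hoombih) insert -om- after the first vowel.
The other pattern: stems whose last vowel is 'a', 'o' or 'u' delete the last vowel and add -ovi.
So wodih → woomdih.

woomdih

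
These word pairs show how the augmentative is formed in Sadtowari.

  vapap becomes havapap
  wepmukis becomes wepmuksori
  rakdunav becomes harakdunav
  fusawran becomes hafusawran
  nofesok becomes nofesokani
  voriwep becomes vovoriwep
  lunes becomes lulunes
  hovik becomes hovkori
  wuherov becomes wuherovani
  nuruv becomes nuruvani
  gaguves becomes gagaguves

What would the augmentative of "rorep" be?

rororep

"rorep" has last vowel 'e'. The stems whose last vowel is 'e' (lunes → lulunes, gaguves → gagaguves, voriwep → vovoriwep) repeat the first consonant+vowel as a prefix.
The other patterns: stems whose last vowel is 'o' or 'u' add -ani; stems whose last vowel is 'i' delete the last vowel and add -ori; stems whose last vowel is 'a' add the prefix ha-.
So rorep → rororep.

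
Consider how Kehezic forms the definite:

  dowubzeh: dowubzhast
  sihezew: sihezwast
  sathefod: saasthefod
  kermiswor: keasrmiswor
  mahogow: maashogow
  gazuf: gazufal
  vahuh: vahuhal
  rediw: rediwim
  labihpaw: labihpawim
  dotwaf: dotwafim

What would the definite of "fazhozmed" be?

fazhozmdast

"fazhozmed" has last vowel 'e'. The stems whose last vowel is 'e' (dowubzeh → dowubzhast, sihezew → sihezwast) delete the last vowel and add -ast.
So fazhozmed → fazhozmdast.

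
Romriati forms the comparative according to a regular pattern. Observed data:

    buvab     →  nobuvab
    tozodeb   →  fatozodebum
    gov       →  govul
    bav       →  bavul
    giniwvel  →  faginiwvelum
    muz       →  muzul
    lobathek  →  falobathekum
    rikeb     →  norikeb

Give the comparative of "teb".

rikeb and tozodeb both end in -b yet inflect differently (norikeb, fatozodebum), so the final letter is not what conditions the rule; the number of vowels is.
"teb" has 1 vowel. The stems with 1 vowel (bav → bavul, muz → muzul, gov → govul) add -ul.
So teb → tebul.

tebul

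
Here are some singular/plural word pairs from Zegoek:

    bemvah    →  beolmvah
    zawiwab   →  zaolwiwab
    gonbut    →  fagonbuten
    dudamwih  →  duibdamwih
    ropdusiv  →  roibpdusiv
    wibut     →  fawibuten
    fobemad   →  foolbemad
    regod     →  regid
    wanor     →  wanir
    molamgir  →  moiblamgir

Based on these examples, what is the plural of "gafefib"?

"gafefib" has last vowel 'i'. The stems whose last vowel is 'i' (ropdusiv → roibpdusiv, molamgir → moiblamgir, dudamwih → duibdamwih) insert -ib- after the first vowel.
So gafefib → gaibfefib.

gaibfefib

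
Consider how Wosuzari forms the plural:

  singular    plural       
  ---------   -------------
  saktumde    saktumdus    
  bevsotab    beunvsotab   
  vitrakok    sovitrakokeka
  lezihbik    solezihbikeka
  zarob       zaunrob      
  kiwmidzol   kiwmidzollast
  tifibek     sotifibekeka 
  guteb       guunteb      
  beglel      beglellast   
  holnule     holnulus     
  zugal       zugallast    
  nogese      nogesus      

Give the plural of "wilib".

wiunlib

tifibek and nogese both have last vowel 'e' yet inflect differently (sotifibekeka, nogesus), so the last vowel is not what conditions the rule; the final letter is.
"wilib" ends in -b. The stems ending in -b (guteb → guunteb, bevsotab → beunvsotab, zarob → zaunrob) insert -un- after the first vowel.
The other patterns: stems ending in -k add so- … -eka around the stem; stems ending in -e drop the final letter and add -us; stems ending in -l double the final consonant and add -ast.
So wilib → wiunlib.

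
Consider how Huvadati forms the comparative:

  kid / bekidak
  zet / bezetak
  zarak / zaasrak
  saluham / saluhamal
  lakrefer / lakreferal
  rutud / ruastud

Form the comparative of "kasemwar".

kid and rutud both end in -d yet inflect differently (bekidak, ruastud), so the final letter is not what conditions the rule; the number of vowels is.
"kasemwar" has 3 vowels. The stems with 3 vowels (saluham → saluhamal, lakrefer → lakreferal) add -al.
So kasemwar → kasemwaral.

kasemwaral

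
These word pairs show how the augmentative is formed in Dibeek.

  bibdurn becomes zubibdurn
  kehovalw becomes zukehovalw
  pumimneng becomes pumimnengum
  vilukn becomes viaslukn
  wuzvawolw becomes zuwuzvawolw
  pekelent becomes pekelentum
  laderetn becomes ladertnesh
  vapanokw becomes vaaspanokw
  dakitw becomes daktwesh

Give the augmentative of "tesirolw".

zutesirolw

"tesirolw" has second-to-last letter 'l'. The stems whose second-to-last letter is 'l' (kehovalw → zukehovalw, wuzvawolw → zuwuzvawolw) add the prefix zu-.
So tesirolw → zutesirolw.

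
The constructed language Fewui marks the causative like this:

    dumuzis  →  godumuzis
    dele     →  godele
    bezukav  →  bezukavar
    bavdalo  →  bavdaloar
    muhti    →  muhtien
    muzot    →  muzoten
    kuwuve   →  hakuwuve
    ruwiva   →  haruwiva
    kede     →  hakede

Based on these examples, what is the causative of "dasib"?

dele and kuwuve both end in -e yet inflect differently (godele, hakuwuve), so the final letter is not what conditions the rule; the first letter is.
"dasib" begins with d-. The stems beginning with d- (dumuzis → godumuzis, dele → godele) add the prefix go-.
The other patterns: stems beginning with b- add -ar; stems beginning with m- add -en; stems beginning with k- or r- add the prefix ha-.
So dasib → godasib.

godasib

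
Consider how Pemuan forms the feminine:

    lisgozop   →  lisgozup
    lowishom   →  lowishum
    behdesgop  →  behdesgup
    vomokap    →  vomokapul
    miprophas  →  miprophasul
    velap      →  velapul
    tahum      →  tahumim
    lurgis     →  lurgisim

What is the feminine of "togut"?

togutim

lisgozop and vomokap both end in -p yet inflect differently (lisgozup, vomokapul), so the final letter is not what conditions the rule; the last vowel is.
"togut" has last vowel 'u'. The one such stem in the data (tahum → tahumim) adds -im, so the same rule applies.
So togut → togutim.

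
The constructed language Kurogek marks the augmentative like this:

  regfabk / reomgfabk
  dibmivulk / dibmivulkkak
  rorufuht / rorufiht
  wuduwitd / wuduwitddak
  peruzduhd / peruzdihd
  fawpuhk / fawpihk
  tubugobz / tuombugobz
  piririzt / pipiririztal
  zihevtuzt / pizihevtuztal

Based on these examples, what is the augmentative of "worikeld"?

fawpuhk and regfabk both end in -k yet inflect differently (fawpihk, reomgfabk), so the final letter is not what conditions the rule; the second-to-last letter is.
"worikeld" has second-to-last letter 'l'. The one such stem in the data (dibmivulk → dibmivulkkak) doubles the final consonant and adds -ak (as does wuduwitd), so the same rule applies.
The other patterns: stems whose second-to-last letter is 'h' change the last vowel to 'i'; stems whose second-to-last letter is 'b' insert -om- after the first vowel; stems whose second-to-last letter is 'z' add pi- … -al around the stem.
So worikeld → worikelddak.

worikelddak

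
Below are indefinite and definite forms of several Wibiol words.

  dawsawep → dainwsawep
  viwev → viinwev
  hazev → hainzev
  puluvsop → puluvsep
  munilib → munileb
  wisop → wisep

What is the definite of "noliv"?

"noliv" has last vowel 'i'. The one such stem in the data (munilib → munileb) changes the last vowel to 'e' (as do puluvsop, wisop), so the same rule applies.
So noliv → nolev.

nolev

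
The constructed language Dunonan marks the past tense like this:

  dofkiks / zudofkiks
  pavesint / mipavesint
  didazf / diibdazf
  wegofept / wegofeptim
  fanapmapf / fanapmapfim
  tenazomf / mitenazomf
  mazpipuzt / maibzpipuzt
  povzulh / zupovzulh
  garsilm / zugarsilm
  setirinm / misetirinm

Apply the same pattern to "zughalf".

zuzughalf

"zughalf" has second-to-last letter 'l'. The stems whose second-to-last letter is 'l' (povzulh → zupovzulh, garsilm → zugarsilm) add the prefix zu-.
The other patterns: stems whose second-to-last letter is 'm' or 'n' add the prefix mi-; stems whose second-to-last letter is 'z' insert -ib- after the first vowel; stems whose second-to-last letter is 'p' add -im.
So zughalf → zuzughalf.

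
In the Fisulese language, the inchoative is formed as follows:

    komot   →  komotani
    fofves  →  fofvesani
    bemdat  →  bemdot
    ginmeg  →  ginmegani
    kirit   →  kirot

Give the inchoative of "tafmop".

komot and kirit both end in -t yet inflect differently (komotani, kirot), so the final letter is not what conditions the rule; the last vowel is.
"tafmop" has last vowel 'o'. The one such stem in the data (komot → komotani) adds -ani, so the same rule applies.
So tafmop → tafmopani.

tafmopani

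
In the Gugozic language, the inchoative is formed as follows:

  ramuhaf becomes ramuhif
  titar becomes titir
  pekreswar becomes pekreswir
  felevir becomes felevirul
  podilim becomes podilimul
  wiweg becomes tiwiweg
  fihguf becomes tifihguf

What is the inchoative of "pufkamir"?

titar and felevir both end in -r yet inflect differently (titir, felevirul), so the final letter is not what conditions the rule; the last vowel is.
"pufkamir" has last vowel 'i'. The stems whose last vowel is 'i' (felevir → felevirul, podilim → podilimul) add -ul.
So pufkamir → pufkamirul.

pufkamirul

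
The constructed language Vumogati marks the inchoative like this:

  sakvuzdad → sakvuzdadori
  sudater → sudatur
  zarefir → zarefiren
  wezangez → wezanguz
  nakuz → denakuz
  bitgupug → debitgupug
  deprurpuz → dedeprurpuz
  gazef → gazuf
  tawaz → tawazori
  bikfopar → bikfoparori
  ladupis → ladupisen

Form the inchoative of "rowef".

wezangez and tawaz both end in -z yet inflect differently (wezanguz, tawazori), so the final letter is not what conditions the rule; the last vowel is.
"rowef" has last vowel 'e'. The stems whose last vowel is 'e' (wezangez → wezanguz, gazef → gazuf, sudater → sudatur) change the last vowel to 'u'.
The other patterns: stems whose last vowel is 'a' add -ori; stems whose last vowel is 'u' add the prefix de-; stems whose last vowel is 'i' add -en.
So rowef → rowuf.

rowuf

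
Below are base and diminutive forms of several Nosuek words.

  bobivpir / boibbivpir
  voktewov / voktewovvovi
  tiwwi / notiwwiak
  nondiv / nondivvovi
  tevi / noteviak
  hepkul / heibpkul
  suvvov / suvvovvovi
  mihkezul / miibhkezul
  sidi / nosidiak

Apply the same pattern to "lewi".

nondiv and sidi both have last vowel 'i' yet inflect differently (nondivvovi, nosidiak), so the last vowel is not what conditions the rule; the final letter is.
"lewi" ends in -i. The stems ending in -i (sidi → nosidiak, tiwwi → notiwwiak, tevi → noteviak) add no- … -ak around the stem.
The other patterns: stems ending in -v double the final consonant and add -ovi; stems ending in -l or -r insert -ib- after the first vowel.
So lewi → nolewiak.

nolewiak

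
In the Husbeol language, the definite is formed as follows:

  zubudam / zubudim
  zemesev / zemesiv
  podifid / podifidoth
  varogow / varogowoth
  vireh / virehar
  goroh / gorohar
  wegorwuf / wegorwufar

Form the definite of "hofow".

hofowoth

zemesev and vireh both have last vowel 'e' yet inflect differently (zemesiv, virehar), so the last vowel is not what conditions the rule; the final letter is.
"hofow" ends in -w. The one such stem in the data (varogow → varogowoth) adds -oth, so the same rule applies.
The other patterns: stems ending in -m or -v change the last vowel to 'i'; stems ending in -f or -h add -ar.
So hofow → hofowoth.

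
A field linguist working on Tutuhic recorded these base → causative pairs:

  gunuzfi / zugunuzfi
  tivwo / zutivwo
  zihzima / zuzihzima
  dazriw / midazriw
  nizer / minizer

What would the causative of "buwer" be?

"buwer" ends in a consonant. The stems ending in a consonant (dazriw → midazriw, nizer → minizer) add the prefix mi-.
The other pattern: stems ending in a vowel add the prefix zu-.
So buwer → mibuwer.

mibuwer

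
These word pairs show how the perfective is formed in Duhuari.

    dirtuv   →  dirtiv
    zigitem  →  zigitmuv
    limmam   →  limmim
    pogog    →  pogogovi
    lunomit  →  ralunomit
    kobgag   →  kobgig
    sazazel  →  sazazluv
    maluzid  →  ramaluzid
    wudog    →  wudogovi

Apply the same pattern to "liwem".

liwmuv

zigitem and limmam both end in -m yet inflect differently (zigitmuv, limmim), so the final letter is not what conditions the rule; the last vowel is.
"liwem" has last vowel 'e'. The stems whose last vowel is 'e' (sazazel → sazazluv, zigitem → zigitmuv) delete the last vowel and add -uv.
So liwem → liwmuv.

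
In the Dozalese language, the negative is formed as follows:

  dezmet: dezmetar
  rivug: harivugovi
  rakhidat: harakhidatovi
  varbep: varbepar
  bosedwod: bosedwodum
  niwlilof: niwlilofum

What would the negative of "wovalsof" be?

"wovalsof" has last vowel 'o'. The stems whose last vowel is 'o' (niwlilof → niwlilofum, bosedwod → bosedwodum) add -um.
The other patterns: stems whose last vowel is 'e' add -ar; stems whose last vowel is 'a' or 'u' add ha- … -ovi around the stem.
So wovalsof → wovalsofum.

wovalsofum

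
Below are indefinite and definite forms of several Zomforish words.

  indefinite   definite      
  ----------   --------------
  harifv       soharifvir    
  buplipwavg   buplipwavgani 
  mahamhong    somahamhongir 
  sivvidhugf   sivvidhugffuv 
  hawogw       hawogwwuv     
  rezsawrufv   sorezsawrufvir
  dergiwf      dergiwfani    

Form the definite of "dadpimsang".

sodadpimsangir

"dadpimsang" has second-to-last letter 'n'. The one such stem in the data (mahamhong → somahamhongir) adds so- … -ir around the stem, so the same rule applies.
The other patterns: stems whose second-to-last letter is 'g' double the final consonant and add -uv; stems whose second-to-last letter is 'v' or 'w' add -ani.
So dadpimsang → sodadpimsangir.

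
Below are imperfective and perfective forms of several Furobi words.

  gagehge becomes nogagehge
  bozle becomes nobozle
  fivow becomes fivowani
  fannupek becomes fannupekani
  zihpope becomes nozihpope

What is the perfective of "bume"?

nobume

zihpope and fannupek both have last vowel 'e' yet inflect differently (nozihpope, fannupekani), so the last vowel is not what conditions the rule; the final letter is.
"bume" ends in -e. The stems ending in -e (zihpope → nozihpope, bozle → nobozle, gagehge → nogagehge) add the prefix no-.
So bume → nobume.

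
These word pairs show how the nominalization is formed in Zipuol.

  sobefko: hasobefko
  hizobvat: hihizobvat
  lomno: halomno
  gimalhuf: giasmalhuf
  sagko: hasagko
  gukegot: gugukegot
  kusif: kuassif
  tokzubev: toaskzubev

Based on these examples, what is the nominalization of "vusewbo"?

havusewbo

gukegot and lomno both have last vowel 'o' yet inflect differently (gugukegot, halomno), so the last vowel is not what conditions the rule; the final letter is.
"vusewbo" ends in -o. The stems ending in -o (lomno → halomno, sagko → hasagko, sobefko → hasobefko) add the prefix ha-.
The other patterns: stems ending in -t repeat the first consonant+vowel as a prefix; stems ending in -f or -v insert -as- after the first vowel.
So vusewbo → havusewbo.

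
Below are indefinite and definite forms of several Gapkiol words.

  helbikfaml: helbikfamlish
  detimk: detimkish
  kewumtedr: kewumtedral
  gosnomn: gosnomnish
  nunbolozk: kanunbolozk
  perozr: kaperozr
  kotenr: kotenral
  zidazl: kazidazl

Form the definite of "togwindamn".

togwindamnish

"togwindamn" has second-to-last letter 'm'. The stems whose second-to-last letter is 'm' (gosnomn → gosnomnish, helbikfaml → helbikfamlish, detimk → detimkish) add -ish.
So togwindamn → togwindamnish.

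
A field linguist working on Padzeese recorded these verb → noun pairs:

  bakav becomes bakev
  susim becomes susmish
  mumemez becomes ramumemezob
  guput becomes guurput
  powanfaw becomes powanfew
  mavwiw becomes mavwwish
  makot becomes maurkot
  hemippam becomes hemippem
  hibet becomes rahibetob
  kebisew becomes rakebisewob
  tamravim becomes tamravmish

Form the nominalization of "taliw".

talwish

susim and hemippam both end in -m yet inflect differently (susmish, hemippem), so the final letter is not what conditions the rule; the last vowel is.
"taliw" has last vowel 'i'. The stems whose last vowel is 'i' (susim → susmish, tamravim → tamravmish, mavwiw → mavwwish) delete the last vowel and add -ish.
The other patterns: stems whose last vowel is 'a' change the last vowel to 'e'; stems whose last vowel is 'e' add ra- … -ob around the stem; stems whose last vowel is 'o' or 'u' insert -ur- after the first vowel.
So taliw → talwish.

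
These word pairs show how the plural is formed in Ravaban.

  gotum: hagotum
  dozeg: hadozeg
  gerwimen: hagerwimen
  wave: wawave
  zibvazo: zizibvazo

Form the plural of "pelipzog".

hapelipzog

dozeg and wave both have last vowel 'e' yet inflect differently (hadozeg, wawave), so the last vowel is not what conditions the rule; whether the stem ends in a vowel or a consonant is.
"pelipzog" ends in a consonant. The stems ending in a consonant (gotum → hagotum, dozeg → hadozeg, gerwimen → hagerwimen) add the prefix ha-.
The other pattern: stems ending in a vowel repeat the first consonant+vowel as a prefix.
So pelipzog → hapelipzog.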